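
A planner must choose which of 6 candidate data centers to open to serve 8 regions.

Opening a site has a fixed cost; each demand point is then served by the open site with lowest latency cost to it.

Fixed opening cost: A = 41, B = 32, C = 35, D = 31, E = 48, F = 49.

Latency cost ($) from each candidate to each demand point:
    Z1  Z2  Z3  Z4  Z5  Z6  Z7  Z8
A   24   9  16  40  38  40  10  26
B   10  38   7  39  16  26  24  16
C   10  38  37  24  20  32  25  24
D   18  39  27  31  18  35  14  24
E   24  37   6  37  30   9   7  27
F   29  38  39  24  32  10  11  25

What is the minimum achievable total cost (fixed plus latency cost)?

206

Open {A, B}: assign each demand point to its cheapest open site.
  Z1→B 10, Z2→A 9, Z3→B 7, Z4→B 39, Z5→B 16, Z6→B 26, Z7→A 10, Z8→B 16
  latency cost 133, fixed 73 → total 206.
Compare {B}: latency cost 176 + fixed 32 = 208.
Compare {B, F}: latency cost 132 + fixed 81 = 213.
Compare {B, E}: latency cost 138 + fixed 80 = 218.
All other subsets cost ≥ 208. Minimum total cost: 206.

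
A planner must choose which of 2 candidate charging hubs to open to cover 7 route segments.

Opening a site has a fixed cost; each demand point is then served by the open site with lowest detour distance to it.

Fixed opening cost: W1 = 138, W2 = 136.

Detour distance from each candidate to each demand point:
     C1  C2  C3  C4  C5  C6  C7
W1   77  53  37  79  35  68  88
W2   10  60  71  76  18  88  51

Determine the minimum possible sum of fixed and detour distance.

510

Open {W2}: assign each demand point to its cheapest open site.
  C1→W2 10, C2→W2 60, C3→W2 71, C4→W2 76, C5→W2 18, C6→W2 88, C7→W2 51
  detour distance 374, fixed 136 → total 510.
Compare {W1}: detour distance 437 + fixed 138 = 575.
Compare {W1, W2}: detour distance 313 + fixed 274 = 587.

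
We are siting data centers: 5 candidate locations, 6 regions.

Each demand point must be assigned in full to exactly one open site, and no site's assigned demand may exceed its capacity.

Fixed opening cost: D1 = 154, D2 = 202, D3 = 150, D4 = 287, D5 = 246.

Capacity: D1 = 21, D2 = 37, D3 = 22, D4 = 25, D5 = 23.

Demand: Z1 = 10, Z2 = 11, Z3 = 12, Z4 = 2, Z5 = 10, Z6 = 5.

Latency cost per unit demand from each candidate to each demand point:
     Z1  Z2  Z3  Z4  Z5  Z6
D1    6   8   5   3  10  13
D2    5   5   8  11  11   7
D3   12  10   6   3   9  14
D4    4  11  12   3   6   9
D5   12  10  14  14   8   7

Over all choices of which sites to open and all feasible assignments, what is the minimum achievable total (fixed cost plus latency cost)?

672

Open {D1, D2}; cheapest assignment that respects the capacities:
  D1 (cap 21, load 14): Z3, Z4 — cost 12×5 + 2×3 = 66
  D2 (cap 37, load 36): Z1, Z2, Z5, Z6 — cost 10×5 + 11×5 + 10×11 + 5×7 = 250
  Shipping 316, fixed 356 → total 672.
  Any other capacity-feasible assignment to {D1, D2} ships for at least 316.
Compare {D2, D3}: its best feasible assignment gives total 676.
Compare {D2, D4}: its best feasible assignment gives total 781.
Every other set of open sites that can feasibly serve all demand totals ≥ 676 even under its best assignment. Minimum: 672.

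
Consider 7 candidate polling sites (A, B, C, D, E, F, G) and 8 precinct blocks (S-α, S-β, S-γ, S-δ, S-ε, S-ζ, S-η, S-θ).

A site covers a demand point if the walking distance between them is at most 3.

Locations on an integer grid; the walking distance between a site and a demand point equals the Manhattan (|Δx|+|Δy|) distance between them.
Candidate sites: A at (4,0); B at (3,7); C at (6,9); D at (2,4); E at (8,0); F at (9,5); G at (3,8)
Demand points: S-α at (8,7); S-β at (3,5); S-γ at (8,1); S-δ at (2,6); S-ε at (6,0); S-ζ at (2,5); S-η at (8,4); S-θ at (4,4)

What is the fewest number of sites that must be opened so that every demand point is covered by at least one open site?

3

Coverage sets (demand points within 3 of each site):
  A: {S-ε}
  B: {S-β, S-δ, S-ζ}
  C: {}
  D: {S-β, S-δ, S-ζ, S-θ}
  E: {S-γ, S-ε}
  F: {S-α, S-η}
  G: {S-β, S-δ}
No 2 sites suffice: every size-2 union leaves at least one demand point uncovered.
But {D, E, F} covers everything, so the minimum is 3.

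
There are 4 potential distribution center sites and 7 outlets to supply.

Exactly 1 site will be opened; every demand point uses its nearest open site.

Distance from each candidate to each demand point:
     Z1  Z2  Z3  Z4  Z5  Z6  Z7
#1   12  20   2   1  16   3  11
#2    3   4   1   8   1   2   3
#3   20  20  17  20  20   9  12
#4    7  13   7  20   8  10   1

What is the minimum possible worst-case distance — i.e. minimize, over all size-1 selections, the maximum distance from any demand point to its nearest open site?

Open {#2}.
  Farthest demand point is Z4 at distance 8 (to #2); all others are ≤ 8.
With {#1} the worst case is 20.
With {#3} the worst case is 20.
No size-1 selection achieves below 8.

8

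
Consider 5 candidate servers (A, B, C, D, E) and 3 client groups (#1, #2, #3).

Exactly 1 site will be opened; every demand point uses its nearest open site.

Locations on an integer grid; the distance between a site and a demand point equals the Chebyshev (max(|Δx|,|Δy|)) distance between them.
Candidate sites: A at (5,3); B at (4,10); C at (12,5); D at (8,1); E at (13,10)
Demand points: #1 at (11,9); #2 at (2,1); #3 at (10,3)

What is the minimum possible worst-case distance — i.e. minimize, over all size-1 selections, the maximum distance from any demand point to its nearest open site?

Open {A}.
  Farthest demand point is #1 at distance 6 (to A); all others are ≤ 6.
With {D} the worst case is 8.
With {B} the worst case is 9.
No size-1 selection achieves below 6.

6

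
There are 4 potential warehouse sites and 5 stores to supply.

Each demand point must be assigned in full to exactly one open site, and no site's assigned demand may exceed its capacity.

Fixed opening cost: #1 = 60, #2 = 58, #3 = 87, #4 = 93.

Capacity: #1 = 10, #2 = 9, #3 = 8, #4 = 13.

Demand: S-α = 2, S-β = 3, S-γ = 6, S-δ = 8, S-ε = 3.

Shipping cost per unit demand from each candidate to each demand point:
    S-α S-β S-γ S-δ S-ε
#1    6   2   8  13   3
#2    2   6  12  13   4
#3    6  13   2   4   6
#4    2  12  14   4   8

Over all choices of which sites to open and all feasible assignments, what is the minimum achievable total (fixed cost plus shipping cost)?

Open {#1, #4}; cheapest assignment that respects the capacities:
  #1 (cap 10, load 9): S-β, S-γ — cost 3×2 + 6×8 = 54
  #4 (cap 13, load 13): S-α, S-δ, S-ε — cost 2×2 + 8×4 + 3×8 = 60
  Shipping 114, fixed 153 → total 267.
  Any other capacity-feasible assignment to {#1, #4} ships for at least 114.
Compare {#2, #4}: its best feasible assignment gives total 301.
Compare {#1, #3, #4}: its best feasible assignment gives total 303.
Every other set of open sites that can feasibly serve all demand totals ≥ 301 even under its best assignment. Minimum: 267.

267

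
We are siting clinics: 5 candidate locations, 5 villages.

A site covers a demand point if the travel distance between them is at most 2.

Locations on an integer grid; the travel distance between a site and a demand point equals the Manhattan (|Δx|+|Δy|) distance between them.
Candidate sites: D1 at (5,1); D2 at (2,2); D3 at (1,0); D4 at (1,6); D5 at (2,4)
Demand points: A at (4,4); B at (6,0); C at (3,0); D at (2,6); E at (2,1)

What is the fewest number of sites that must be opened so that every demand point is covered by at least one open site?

3

Coverage sets (demand points within 2 of each site):
  D1: {B}
  D2: {E}
  D3: {C, E}
  D4: {D}
  D5: {A, D}
No 2 sites suffice: every size-2 union leaves at least one demand point uncovered.
But {D1, D3, D5} covers everything, so the minimum is 3.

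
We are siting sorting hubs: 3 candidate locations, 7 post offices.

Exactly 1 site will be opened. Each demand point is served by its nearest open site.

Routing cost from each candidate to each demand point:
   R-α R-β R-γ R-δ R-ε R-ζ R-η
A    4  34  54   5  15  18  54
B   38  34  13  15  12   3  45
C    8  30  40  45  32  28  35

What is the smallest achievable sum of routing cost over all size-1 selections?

160

Open {B}.
  R-α→B 38, R-β→B 34, R-γ→B 13, R-δ→B 15, R-ε→B 12, R-ζ→B 3, R-η→B 45  ⇒ total 160.
Compare {A}: total 184.
Compare {C}: total 218.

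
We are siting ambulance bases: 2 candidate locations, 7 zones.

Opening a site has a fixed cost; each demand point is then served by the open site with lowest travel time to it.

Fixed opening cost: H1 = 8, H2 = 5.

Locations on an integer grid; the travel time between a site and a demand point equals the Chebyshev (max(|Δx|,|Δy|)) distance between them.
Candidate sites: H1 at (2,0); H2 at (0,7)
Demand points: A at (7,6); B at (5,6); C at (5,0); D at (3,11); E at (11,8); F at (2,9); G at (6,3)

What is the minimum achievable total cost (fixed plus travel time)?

Open {H1, H2}: assign each demand point to its cheapest open site.
  A→H1 6, B→H2 5, C→H1 3, D→H2 4, E→H1 9, F→H2 2, G→H1 4
  travel time 33, fixed 13 → total 46.
Compare {H2}: travel time 42 + fixed 5 = 47.
Compare {H1}: travel time 48 + fixed 8 = 56.

46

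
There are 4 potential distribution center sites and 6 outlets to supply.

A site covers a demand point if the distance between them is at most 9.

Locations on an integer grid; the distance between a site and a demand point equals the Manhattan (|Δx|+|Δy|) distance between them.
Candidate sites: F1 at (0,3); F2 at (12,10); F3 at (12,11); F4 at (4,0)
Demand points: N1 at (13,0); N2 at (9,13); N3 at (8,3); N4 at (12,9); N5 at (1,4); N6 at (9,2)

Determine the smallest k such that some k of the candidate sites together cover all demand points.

2

Coverage sets (demand points within 9 of each site):
  F1: {N3, N5}
  F2: {N2, N4}
  F3: {N2, N4}
  F4: {N1, N3, N5, N6}
No single site covers all 6 demand points.
But {F2, F4} covers everything, so the minimum is 2.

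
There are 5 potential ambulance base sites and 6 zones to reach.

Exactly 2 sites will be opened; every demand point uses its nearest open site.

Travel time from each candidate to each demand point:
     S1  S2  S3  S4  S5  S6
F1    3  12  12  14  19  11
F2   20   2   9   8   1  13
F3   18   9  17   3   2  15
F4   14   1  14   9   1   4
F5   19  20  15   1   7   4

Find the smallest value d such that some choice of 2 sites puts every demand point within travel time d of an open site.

Open {F1, F2}.
  Farthest demand point is S6 at travel time 11 (to F1); all others are ≤ 11.
With {F1, F3} the worst case is 12.
With {F1, F4} the worst case is 12.
No size-2 selection achieves below 11.

11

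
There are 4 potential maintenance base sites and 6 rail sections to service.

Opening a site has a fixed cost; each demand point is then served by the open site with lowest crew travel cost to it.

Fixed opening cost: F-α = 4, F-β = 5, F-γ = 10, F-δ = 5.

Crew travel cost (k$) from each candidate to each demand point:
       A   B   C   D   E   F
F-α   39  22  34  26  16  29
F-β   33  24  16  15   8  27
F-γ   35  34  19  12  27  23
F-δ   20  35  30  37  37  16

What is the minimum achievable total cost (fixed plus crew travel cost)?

109

Open {F-β, F-δ}: assign each demand point to its cheapest open site.
  A→F-δ 20, B→F-β 24, C→F-β 16, D→F-β 15, E→F-β 8, F→F-δ 16
  crew travel cost 99, fixed 10 → total 109.
Compare {F-α, F-β, F-δ}: crew travel cost 97 + fixed 14 = 111.
Compare {F-β, F-γ, F-δ}: crew travel cost 96 + fixed 20 = 116.
Compare {F-α, F-β, F-γ, F-δ}: crew travel cost 94 + fixed 24 = 118.
All other subsets cost ≥ 111. Minimum total cost: 109.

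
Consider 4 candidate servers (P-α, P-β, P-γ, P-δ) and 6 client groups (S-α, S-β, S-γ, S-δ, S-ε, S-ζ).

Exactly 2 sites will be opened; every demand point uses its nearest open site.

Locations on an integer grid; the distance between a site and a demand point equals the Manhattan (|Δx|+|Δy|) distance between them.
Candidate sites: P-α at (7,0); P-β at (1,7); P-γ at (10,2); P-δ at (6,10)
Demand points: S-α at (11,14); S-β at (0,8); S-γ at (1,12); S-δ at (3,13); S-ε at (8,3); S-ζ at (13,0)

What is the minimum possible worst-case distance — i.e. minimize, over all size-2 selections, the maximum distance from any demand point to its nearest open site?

Open {P-α, P-δ}.
  Farthest demand point is S-α at distance 9 (to P-δ); all others are ≤ 9.
With {P-γ, P-δ} the worst case is 9.
With {P-β, P-γ} the worst case is 13.
No size-2 selection achieves below 9.

9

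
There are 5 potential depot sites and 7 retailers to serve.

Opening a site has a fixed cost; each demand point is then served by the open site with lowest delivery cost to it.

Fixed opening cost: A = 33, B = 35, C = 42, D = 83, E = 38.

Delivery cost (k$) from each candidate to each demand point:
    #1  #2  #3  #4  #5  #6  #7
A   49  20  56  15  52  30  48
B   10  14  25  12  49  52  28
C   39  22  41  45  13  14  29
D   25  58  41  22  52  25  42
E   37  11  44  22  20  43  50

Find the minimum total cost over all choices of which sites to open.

Open {B, C}: assign each demand point to its cheapest open site.
  #1→B 10, #2→B 14, #3→B 25, #4→B 12, #5→C 13, #6→C 14, #7→B 28
  delivery cost 116, fixed 77 → total 193.
Compare {B, E}: delivery cost 149 + fixed 73 = 222.
Compare {B}: delivery cost 190 + fixed 35 = 225.
Compare {A, B, C}: delivery cost 116 + fixed 110 = 226.
All other subsets cost ≥ 222. Minimum total cost: 193.

193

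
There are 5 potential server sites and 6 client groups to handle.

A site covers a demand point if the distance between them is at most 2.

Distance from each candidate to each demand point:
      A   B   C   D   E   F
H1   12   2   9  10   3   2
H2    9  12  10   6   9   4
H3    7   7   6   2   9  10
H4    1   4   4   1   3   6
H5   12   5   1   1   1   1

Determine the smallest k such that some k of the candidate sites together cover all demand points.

Coverage sets (demand points within 2 of each site):
  H1: {B, F}
  H2: {}
  H3: {D}
  H4: {A, D}
  H5: {C, D, E, F}
No 2 sites suffice: every size-2 union leaves at least one demand point uncovered.
But {H1, H4, H5} covers everything, so the minimum is 3.

3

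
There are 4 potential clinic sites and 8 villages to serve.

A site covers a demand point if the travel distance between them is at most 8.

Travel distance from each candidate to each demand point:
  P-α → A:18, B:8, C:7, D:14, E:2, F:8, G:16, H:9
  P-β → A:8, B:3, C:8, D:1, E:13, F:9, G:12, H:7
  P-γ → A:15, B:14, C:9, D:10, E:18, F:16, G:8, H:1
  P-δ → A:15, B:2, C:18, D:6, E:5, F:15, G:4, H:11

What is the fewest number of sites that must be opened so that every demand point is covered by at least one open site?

3

Coverage sets (demand points within 8 of each site):
  P-α: {B, C, E, F}
  P-β: {A, B, C, D, H}
  P-γ: {G, H}
  P-δ: {B, D, E, G}
No 2 sites suffice: every size-2 union leaves at least one demand point uncovered.
But {P-α, P-β, P-γ} covers everything, so the minimum is 3.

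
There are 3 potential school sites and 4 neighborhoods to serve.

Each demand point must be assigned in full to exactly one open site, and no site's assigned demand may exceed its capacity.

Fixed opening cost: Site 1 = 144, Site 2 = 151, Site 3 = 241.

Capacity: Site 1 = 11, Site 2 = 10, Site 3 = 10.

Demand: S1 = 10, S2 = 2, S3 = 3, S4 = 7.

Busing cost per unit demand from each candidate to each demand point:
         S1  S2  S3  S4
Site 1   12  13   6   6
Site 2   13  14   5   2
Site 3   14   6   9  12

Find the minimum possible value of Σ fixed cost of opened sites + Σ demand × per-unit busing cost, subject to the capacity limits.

Open {Site 1, Site 2, Site 3}; cheapest assignment that respects the capacities:
  Site 1 (cap 11, load 10): S1 — cost 10×12 = 120
  Site 2 (cap 10, load 10): S3, S4 — cost 3×5 + 7×2 = 29
  Site 3 (cap 10, load 2): S2 — cost 2×6 = 12
  Shipping 161, fixed 536 → total 697.
  Any other capacity-feasible assignment to {Site 1, Site 2, Site 3} ships for at least 161.
Total demand is 22 and no other set of sites has combined capacity ≥ 22, so {Site 1, Site 2, Site 3} is the only feasible choice of open sites. Minimum: 697.

697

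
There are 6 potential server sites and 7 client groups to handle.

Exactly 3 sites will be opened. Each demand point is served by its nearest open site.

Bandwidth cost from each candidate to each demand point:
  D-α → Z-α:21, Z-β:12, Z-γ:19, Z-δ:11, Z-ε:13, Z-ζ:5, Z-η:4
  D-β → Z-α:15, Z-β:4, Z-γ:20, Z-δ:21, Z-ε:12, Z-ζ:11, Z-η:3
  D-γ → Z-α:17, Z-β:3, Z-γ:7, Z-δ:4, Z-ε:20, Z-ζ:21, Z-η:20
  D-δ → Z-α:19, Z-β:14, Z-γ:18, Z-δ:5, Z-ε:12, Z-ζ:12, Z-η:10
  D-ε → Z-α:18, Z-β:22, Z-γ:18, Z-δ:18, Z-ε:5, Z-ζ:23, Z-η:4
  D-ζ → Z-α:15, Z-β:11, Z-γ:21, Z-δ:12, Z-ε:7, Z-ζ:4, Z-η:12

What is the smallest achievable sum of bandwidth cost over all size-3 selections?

Open {D-γ, D-ε, D-ζ}.
  Z-α→D-ζ 15, Z-β→D-γ 3, Z-γ→D-γ 7, Z-δ→D-γ 4, Z-ε→D-ε 5, Z-ζ→D-ζ 4, Z-η→D-ε 4  ⇒ total 42.
Compare {D-β, D-γ, D-ζ}: total 43.
Compare {D-α, D-γ, D-ζ}: total 44.
No size-3 selection does better; minimum is 42.

42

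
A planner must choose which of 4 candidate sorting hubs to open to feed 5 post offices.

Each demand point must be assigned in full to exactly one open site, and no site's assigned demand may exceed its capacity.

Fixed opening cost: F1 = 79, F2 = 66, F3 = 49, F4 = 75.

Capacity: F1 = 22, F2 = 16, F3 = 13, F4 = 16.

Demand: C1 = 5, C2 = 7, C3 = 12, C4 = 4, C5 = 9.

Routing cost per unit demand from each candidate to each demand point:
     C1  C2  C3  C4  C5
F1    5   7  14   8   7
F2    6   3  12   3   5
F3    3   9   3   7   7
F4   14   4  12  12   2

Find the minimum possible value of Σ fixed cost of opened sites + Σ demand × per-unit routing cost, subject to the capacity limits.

307

Open {F2, F3, F4}; cheapest assignment that respects the capacities:
  F2 (cap 16, load 16): C1, C2, C4 — cost 5×6 + 7×3 + 4×3 = 63
  F3 (cap 13, load 12): C3 — cost 12×3 = 36
  F4 (cap 16, load 9): C5 — cost 9×2 = 18
  Shipping 117, fixed 190 → total 307.
  Any other capacity-feasible assignment to {F2, F3, F4} ships for at least 117.
Compare {F1, F3, F4}: its best feasible assignment gives total 342.
Compare {F1, F2, F3}: its best feasible assignment gives total 351.
Every other set of open sites that can feasibly serve all demand totals ≥ 342 even under its best assignment. Minimum: 307.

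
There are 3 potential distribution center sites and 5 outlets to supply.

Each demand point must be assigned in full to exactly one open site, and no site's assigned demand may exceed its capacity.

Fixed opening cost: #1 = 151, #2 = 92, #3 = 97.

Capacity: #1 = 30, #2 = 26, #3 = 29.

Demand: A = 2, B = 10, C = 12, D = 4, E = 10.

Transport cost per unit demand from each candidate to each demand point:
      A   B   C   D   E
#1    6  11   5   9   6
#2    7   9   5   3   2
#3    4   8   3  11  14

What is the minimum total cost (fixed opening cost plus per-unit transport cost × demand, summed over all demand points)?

Open {#2, #3}; cheapest assignment that respects the capacities:
  #2 (cap 26, load 14): D, E — cost 4×3 + 10×2 = 32
  #3 (cap 29, load 24): A, B, C — cost 2×4 + 10×8 + 12×3 = 124
  Shipping 156, fixed 189 → total 345.
  Any other capacity-feasible assignment to {#2, #3} ships for at least 156.
Compare {#1, #2}: its best feasible assignment gives total 437.
Compare {#1, #3}: its best feasible assignment gives total 468.
Every other set of open sites that can feasibly serve all demand totals ≥ 437 even under its best assignment. Minimum: 345.

345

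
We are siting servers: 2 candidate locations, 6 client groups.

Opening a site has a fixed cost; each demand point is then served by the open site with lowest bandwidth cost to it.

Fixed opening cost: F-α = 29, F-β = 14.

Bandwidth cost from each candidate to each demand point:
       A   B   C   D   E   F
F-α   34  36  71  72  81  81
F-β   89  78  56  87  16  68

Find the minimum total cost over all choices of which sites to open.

325

Open {F-α, F-β}: assign each demand point to its cheapest open site.
  A→F-α 34, B→F-α 36, C→F-β 56, D→F-α 72, E→F-β 16, F→F-β 68
  bandwidth cost 282, fixed 43 → total 325.
Compare {F-α}: bandwidth cost 375 + fixed 29 = 404.
Compare {F-β}: bandwidth cost 394 + fixed 14 = 408.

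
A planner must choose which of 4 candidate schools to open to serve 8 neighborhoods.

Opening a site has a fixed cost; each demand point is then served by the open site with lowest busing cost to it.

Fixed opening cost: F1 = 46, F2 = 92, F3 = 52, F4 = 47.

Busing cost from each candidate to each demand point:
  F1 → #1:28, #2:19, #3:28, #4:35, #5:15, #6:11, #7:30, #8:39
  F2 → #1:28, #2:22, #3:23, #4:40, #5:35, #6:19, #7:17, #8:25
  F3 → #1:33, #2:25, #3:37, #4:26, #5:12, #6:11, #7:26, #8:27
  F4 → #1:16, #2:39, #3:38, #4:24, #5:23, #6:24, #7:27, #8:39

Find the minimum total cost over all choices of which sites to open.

249

Open {F3}: assign each demand point to its cheapest open site.
  #1→F3 33, #2→F3 25, #3→F3 37, #4→F3 26, #5→F3 12, #6→F3 11, #7→F3 26, #8→F3 27
  busing cost 197, fixed 52 → total 249.
Compare {F1}: busing cost 205 + fixed 46 = 251.
Compare {F1, F4}: busing cost 179 + fixed 93 = 272.
Compare {F1, F3}: busing cost 177 + fixed 98 = 275.
All other subsets cost ≥ 251. Minimum total cost: 249.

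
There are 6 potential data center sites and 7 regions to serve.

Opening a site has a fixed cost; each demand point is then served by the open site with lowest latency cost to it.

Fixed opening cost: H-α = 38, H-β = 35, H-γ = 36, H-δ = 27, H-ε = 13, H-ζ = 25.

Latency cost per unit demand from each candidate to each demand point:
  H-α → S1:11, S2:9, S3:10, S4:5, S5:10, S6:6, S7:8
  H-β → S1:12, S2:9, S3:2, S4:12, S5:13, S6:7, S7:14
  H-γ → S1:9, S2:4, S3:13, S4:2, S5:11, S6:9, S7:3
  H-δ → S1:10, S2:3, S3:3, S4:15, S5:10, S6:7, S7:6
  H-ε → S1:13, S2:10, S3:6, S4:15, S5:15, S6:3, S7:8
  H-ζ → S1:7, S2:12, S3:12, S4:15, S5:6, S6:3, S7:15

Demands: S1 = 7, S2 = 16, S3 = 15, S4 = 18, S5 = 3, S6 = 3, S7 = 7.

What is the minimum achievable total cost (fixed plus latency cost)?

314

Open {H-γ, H-δ, H-ζ}: assign each demand point to its cheapest open site.
  S1→H-ζ 7×7=49, S2→H-δ 16×3=48, S3→H-δ 15×3=45, S4→H-γ 18×2=36, S5→H-ζ 3×6=18, S6→H-ζ 3×3=9, S7→H-γ 7×3=21
  latency cost 226, fixed 88 → total 314.
Compare {H-β, H-γ, H-ζ}: latency cost 227 + fixed 96 = 323.
Compare {H-γ, H-δ}: latency cost 264 + fixed 63 = 327.
Compare {H-γ, H-δ, H-ε, H-ζ}: latency cost 226 + fixed 101 = 327.
All other subsets cost ≥ 323. Minimum total cost: 314.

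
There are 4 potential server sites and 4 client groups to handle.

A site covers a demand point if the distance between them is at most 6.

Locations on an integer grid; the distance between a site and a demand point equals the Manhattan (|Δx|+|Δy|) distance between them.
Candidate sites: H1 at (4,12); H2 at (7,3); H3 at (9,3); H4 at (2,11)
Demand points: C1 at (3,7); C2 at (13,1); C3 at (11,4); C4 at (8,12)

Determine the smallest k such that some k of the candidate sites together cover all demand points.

2

Coverage sets (demand points within 6 of each site):
  H1: {C1, C4}
  H2: {C3}
  H3: {C2, C3}
  H4: {C1}
No single site covers all 4 demand points.
But {H1, H3} covers everything, so the minimum is 2.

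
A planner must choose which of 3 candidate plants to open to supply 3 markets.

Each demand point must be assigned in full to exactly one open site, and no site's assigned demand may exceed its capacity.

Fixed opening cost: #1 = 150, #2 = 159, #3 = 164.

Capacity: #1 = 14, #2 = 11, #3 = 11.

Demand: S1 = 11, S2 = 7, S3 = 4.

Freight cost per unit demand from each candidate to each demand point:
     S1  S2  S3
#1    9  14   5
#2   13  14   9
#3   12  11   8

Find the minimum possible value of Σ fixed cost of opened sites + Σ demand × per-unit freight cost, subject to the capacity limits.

522

Open {#1, #3}; cheapest assignment that respects the capacities:
  #1 (cap 14, load 11): S1 — cost 11×9 = 99
  #3 (cap 11, load 11): S2, S3 — cost 7×11 + 4×8 = 109
  Shipping 208, fixed 314 → total 522.
  Any other capacity-feasible assignment to {#1, #3} ships for at least 208.
Compare {#1, #2}: its best feasible assignment gives total 542.
Compare {#2, #3}: its best feasible assignment gives total 575.
Every other set of open sites that can feasibly serve all demand totals ≥ 542 even under its best assignment. Minimum: 522.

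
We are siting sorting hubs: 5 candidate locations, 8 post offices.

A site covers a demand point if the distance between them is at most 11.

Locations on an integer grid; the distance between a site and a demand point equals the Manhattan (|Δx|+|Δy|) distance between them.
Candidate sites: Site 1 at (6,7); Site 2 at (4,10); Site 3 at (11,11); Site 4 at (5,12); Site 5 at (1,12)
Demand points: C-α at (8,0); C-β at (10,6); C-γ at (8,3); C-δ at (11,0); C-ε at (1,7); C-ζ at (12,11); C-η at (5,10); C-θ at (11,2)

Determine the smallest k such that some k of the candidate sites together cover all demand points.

Coverage sets (demand points within 11 of each site):
  Site 1: {C-α, C-β, C-γ, C-ε, C-ζ, C-η, C-θ}
  Site 2: {C-β, C-γ, C-ε, C-ζ, C-η}
  Site 3: {C-β, C-γ, C-δ, C-ζ, C-η, C-θ}
  Site 4: {C-β, C-ε, C-ζ, C-η}
  Site 5: {C-ε, C-η}
No single site covers all 8 demand points.
But {Site 1, Site 3} covers everything, so the minimum is 2.

2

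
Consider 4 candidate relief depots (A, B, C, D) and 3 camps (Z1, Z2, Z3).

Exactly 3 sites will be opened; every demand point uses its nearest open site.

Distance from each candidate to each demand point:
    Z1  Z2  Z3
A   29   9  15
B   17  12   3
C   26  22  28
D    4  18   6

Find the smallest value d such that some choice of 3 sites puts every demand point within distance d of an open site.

9

Open {A, B, D}.
  Farthest demand point is Z2 at distance 9 (to A); all others are ≤ 9.
With {A, C, D} the worst case is 9.
With {B, C, D} the worst case is 12.
No size-3 selection achieves below 9.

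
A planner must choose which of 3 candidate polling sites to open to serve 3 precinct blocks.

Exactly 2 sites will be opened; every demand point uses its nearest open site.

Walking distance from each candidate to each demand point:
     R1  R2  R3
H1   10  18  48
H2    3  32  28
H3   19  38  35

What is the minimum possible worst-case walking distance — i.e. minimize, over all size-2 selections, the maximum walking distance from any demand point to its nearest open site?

Open {H1, H2}.
  Farthest demand point is R3 at walking distance 28 (to H2); all others are ≤ 28.
With {H2, H3} the worst case is 32.
With {H1, H3} the worst case is 35.
No size-2 selection achieves below 28.

28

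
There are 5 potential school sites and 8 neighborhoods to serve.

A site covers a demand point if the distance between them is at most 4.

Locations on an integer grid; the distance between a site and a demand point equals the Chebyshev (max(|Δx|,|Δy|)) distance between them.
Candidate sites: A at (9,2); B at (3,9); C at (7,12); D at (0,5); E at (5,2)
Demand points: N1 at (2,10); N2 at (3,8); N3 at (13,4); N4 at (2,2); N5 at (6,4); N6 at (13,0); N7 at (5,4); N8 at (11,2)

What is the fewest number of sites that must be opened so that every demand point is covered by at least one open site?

Coverage sets (demand points within 4 of each site):
  A: {N3, N5, N6, N7, N8}
  B: {N1, N2}
  C: {N2}
  D: {N2, N4}
  E: {N4, N5, N7}
No 2 sites suffice: every size-2 union leaves at least one demand point uncovered.
But {A, B, D} covers everything, so the minimum is 3.

3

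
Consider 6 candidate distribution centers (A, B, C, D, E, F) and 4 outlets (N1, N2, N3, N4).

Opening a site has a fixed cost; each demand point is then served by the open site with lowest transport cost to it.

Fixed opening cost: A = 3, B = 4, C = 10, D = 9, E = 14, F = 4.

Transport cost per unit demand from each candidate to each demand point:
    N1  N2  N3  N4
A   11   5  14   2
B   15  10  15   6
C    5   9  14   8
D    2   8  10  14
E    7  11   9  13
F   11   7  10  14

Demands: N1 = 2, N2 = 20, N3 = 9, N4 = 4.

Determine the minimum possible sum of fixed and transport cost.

214

Open {A, D}: assign each demand point to its cheapest open site.
  N1→D 2×2=4, N2→A 20×5=100, N3→D 9×10=90, N4→A 4×2=8
  transport cost 202, fixed 12 → total 214.
Compare {A, B, D}: transport cost 202 + fixed 16 = 218.
Compare {A, D, F}: transport cost 202 + fixed 16 = 218.
Compare {A, D, E}: transport cost 193 + fixed 26 = 219.
All other subsets cost ≥ 218. Minimum total cost: 214.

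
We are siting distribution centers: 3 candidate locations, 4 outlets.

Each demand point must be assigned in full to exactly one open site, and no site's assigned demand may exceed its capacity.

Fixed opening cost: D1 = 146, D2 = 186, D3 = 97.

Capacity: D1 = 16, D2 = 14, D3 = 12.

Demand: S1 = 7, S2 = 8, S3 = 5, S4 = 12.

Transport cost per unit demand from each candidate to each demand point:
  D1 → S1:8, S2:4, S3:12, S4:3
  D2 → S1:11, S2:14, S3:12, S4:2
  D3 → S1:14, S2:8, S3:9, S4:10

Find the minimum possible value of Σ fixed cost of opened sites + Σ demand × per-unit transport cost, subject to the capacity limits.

Open {D1, D2, D3}; cheapest assignment that respects the capacities:
  D1 (cap 16, load 15): S1, S2 — cost 7×8 + 8×4 = 88
  D2 (cap 14, load 12): S4 — cost 12×2 = 24
  D3 (cap 12, load 5): S3 — cost 5×9 = 45
  Shipping 157, fixed 429 → total 586.
  Any other capacity-feasible assignment to {D1, D2, D3} ships for at least 157.
Total demand is 32 and no other set of sites has combined capacity ≥ 32, so {D1, D2, D3} is the only feasible choice of open sites. Minimum: 586.

586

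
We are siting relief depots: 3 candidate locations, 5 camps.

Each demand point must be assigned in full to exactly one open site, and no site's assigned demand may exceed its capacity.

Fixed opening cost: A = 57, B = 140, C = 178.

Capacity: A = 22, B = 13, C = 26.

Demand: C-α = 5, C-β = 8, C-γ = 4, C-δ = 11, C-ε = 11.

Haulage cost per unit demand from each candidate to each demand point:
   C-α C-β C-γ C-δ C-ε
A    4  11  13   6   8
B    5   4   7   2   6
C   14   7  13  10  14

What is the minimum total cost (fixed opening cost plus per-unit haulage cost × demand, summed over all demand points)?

Open {A, C}; cheapest assignment that respects the capacities:
  A (cap 22, load 20): C-α, C-γ, C-ε — cost 5×4 + 4×13 + 11×8 = 160
  C (cap 26, load 19): C-β, C-δ — cost 8×7 + 11×10 = 166
  Shipping 326, fixed 235 → total 561.
  Any other capacity-feasible assignment to {A, C} ships for at least 326.
Compare {A, B, C}: its best feasible assignment gives total 613.
Compare {B, C}: its best feasible assignment gives total 691.
Every other set of open sites that can feasibly serve all demand totals ≥ 613 even under its best assignment. Minimum: 561.

561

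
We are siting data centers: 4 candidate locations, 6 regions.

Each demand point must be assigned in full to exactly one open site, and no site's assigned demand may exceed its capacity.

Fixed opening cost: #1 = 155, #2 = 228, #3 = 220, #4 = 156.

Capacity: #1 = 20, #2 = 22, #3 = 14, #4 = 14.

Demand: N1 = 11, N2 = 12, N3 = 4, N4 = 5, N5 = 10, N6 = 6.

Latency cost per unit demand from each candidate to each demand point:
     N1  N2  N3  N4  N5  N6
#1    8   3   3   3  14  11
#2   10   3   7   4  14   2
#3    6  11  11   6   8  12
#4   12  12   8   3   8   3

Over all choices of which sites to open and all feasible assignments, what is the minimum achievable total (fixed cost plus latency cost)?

782

Open {#1, #2, #4}; cheapest assignment that respects the capacities:
  #1 (cap 20, load 20): N1, N3, N4 — cost 11×8 + 4×3 + 5×3 = 115
  #2 (cap 22, load 18): N2, N6 — cost 12×3 + 6×2 = 48
  #4 (cap 14, load 10): N5 — cost 10×8 = 80
  Shipping 243, fixed 539 → total 782.
  Any other capacity-feasible assignment to {#1, #2, #4} ships for at least 243.
Compare {#1, #2, #3}: its best feasible assignment gives total 846.
Compare {#1, #2, #3, #4}: its best feasible assignment gives total 980.
Every other set of open sites that can feasibly serve all demand totals ≥ 846 even under its best assignment. Minimum: 782.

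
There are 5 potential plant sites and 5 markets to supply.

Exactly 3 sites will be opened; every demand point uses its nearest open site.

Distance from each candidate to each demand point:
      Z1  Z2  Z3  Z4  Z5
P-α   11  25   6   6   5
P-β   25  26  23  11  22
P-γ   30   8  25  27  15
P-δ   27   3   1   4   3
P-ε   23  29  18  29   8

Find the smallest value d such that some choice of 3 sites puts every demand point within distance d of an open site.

11

Open {P-α, P-β, P-γ}.
  Farthest demand point is Z1 at distance 11 (to P-α); all others are ≤ 11.
With {P-α, P-β, P-δ} the worst case is 11.
With {P-α, P-γ, P-δ} the worst case is 11.
No size-3 selection achieves below 11.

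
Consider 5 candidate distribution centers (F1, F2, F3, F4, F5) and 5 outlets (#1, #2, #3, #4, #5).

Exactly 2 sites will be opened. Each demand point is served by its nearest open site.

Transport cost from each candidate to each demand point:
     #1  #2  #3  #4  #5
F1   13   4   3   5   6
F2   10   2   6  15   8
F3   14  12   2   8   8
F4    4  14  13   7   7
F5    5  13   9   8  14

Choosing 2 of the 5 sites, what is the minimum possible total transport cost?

22

Open {F1, F4}.
  #1→F4 4, #2→F1 4, #3→F1 3, #4→F1 5, #5→F1 6  ⇒ total 22.
Compare {F1, F5}: total 23.
Compare {F1, F2}: total 26.
No size-2 selection does better; minimum is 22.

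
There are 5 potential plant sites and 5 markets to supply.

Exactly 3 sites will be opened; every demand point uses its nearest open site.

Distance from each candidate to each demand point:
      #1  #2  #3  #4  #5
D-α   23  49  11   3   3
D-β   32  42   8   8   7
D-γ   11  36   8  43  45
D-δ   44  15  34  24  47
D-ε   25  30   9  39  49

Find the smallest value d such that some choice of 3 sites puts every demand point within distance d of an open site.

15

Open {D-α, D-γ, D-δ}.
  Farthest demand point is #2 at distance 15 (to D-δ); all others are ≤ 15.
With {D-β, D-γ, D-δ} the worst case is 15.
With {D-α, D-β, D-δ} the worst case is 23.
No size-3 selection achieves below 15.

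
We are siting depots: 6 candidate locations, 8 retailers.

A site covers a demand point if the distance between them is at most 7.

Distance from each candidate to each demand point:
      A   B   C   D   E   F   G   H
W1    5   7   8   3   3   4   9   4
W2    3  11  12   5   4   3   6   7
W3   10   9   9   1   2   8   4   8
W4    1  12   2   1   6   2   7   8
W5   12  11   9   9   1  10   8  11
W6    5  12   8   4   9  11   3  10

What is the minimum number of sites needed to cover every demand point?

2

Coverage sets (demand points within 7 of each site):
  W1: {A, B, D, E, F, H}
  W2: {A, D, E, F, G, H}
  W3: {D, E, G}
  W4: {A, C, D, E, F, G}
  W5: {E}
  W6: {A, D, G}
No single site covers all 8 demand points.
But {W1, W4} covers everything, so the minimum is 2.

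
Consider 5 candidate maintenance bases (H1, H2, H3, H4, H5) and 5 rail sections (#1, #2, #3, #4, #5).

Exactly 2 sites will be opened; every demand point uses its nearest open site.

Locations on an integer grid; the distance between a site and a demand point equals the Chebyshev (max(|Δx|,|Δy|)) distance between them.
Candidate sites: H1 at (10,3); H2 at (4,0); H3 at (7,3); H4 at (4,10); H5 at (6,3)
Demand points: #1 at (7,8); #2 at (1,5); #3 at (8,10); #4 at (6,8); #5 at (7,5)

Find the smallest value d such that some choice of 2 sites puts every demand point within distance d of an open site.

5

Open {H1, H4}.
  Farthest demand point is #2 at distance 5 (to H4); all others are ≤ 5.
With {H2, H4} the worst case is 5.
With {H3, H4} the worst case is 5.
No size-2 selection achieves below 5.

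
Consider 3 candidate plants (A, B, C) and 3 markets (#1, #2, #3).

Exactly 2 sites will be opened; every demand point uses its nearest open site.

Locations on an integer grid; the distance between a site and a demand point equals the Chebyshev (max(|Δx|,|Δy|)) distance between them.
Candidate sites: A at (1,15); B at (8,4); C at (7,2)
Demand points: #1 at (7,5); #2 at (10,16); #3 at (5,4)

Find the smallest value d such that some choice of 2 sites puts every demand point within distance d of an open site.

9

Open {A, B}.
  Farthest demand point is #2 at distance 9 (to A); all others are ≤ 9.
With {A, C} the worst case is 9.
With {B, C} the worst case is 12.
No size-2 selection achieves below 9.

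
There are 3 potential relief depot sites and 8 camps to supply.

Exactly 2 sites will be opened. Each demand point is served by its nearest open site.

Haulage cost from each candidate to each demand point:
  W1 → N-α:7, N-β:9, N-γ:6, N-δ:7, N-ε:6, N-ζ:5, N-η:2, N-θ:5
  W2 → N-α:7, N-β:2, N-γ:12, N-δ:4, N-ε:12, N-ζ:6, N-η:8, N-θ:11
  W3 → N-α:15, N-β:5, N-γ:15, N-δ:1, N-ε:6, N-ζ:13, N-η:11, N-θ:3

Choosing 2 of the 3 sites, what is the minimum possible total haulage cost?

Open {W1, W3}.
  N-α→W1 7, N-β→W3 5, N-γ→W1 6, N-δ→W3 1, N-ε→W1 6, N-ζ→W1 5, N-η→W1 2, N-θ→W3 3  ⇒ total 35.
Compare {W1, W2}: total 37.
Compare {W2, W3}: total 45.

35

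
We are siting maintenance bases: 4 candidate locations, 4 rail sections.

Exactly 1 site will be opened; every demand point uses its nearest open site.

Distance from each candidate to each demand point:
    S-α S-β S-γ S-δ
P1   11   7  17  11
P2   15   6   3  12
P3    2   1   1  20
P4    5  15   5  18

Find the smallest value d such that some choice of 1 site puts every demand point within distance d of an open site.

15

Open {P2}.
  Farthest demand point is S-α at distance 15 (to P2); all others are ≤ 15.
With {P1} the worst case is 17.
With {P4} the worst case is 18.
No size-1 selection achieves below 15.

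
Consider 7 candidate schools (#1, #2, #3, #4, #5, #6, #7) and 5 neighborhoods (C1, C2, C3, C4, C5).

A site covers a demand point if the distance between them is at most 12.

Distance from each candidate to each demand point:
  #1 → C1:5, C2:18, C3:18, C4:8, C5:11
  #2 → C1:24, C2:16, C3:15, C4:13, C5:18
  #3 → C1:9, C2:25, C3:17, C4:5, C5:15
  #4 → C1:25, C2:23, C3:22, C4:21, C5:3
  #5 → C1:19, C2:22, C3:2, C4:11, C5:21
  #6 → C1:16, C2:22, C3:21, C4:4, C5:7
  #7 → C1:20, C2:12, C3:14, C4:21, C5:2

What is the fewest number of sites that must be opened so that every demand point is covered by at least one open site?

3

Coverage sets (demand points within 12 of each site):
  #1: {C1, C4, C5}
  #2: {}
  #3: {C1, C4}
  #4: {C5}
  #5: {C3, C4}
  #6: {C4, C5}
  #7: {C2, C5}
No 2 sites suffice: every size-2 union leaves at least one demand point uncovered.
But {#1, #5, #7} covers everything, so the minimum is 3.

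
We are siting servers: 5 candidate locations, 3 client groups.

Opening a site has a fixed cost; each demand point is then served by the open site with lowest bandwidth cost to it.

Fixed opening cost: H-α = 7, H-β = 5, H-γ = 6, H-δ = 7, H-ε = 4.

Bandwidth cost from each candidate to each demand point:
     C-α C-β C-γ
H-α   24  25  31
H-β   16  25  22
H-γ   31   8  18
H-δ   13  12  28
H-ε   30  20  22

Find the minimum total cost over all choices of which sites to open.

Open {H-γ, H-δ}: assign each demand point to its cheapest open site.
  C-α→H-δ 13, C-β→H-γ 8, C-γ→H-γ 18
  bandwidth cost 39, fixed 13 → total 52.
Compare {H-β, H-γ}: bandwidth cost 42 + fixed 11 = 53.
Compare {H-γ, H-δ, H-ε}: bandwidth cost 39 + fixed 17 = 56.
Compare {H-β, H-γ, H-δ}: bandwidth cost 39 + fixed 18 = 57.
All other subsets cost ≥ 53. Minimum total cost: 52.

52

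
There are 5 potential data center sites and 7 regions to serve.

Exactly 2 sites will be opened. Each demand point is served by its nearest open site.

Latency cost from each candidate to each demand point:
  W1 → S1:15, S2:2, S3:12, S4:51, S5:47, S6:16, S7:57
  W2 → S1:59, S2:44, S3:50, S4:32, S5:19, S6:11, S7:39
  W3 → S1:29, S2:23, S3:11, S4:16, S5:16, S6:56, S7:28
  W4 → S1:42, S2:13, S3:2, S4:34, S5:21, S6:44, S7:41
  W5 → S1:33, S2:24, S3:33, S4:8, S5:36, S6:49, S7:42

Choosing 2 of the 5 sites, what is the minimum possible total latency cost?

104

Open {W1, W3}.
  S1→W1 15, S2→W1 2, S3→W3 11, S4→W3 16, S5→W3 16, S6→W1 16, S7→W3 28  ⇒ total 104.
Compare {W1, W2}: total 130.
Compare {W1, W4}: total 131.
No size-2 selection does better; minimum is 104.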